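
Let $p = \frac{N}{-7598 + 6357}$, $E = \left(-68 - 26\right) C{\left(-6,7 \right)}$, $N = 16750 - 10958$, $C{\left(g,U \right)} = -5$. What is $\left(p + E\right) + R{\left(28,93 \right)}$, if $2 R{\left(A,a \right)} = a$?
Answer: $\frac{1270369}{2482} \approx 511.83$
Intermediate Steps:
$R{\left(A,a \right)} = \frac{a}{2}$
$N = 5792$
$E = 470$ ($E = \left(-68 - 26\right) \left(-5\right) = \left(-94\right) \left(-5\right) = 470$)
$p = - \frac{5792}{1241}$ ($p = \frac{5792}{-7598 + 6357} = \frac{5792}{-1241} = 5792 \left(- \frac{1}{1241}\right) = - \frac{5792}{1241} \approx -4.6672$)
$\left(p + E\right) + R{\left(28,93 \right)} = \left(- \frac{5792}{1241} + 470\right) + \frac{1}{2} \cdot 93 = \frac{577478}{1241} + \frac{93}{2} = \frac{1270369}{2482}$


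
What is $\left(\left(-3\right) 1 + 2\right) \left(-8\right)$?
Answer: $8$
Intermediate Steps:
$\left(\left(-3\right) 1 + 2\right) \left(-8\right) = \left(-3 + 2\right) \left(-8\right) = \left(-1\right) \left(-8\right) = 8$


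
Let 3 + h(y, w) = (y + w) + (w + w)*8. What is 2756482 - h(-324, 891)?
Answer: 2741662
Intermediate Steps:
h(y, w) = -3 + y + 17*w (h(y, w) = -3 + ((y + w) + (w + w)*8) = -3 + ((w + y) + (2*w)*8) = -3 + ((w + y) + 16*w) = -3 + (y + 17*w) = -3 + y + 17*w)
2756482 - h(-324, 891) = 2756482 - (-3 - 324 + 17*891) = 2756482 - (-3 - 324 + 15147) = 2756482 - 1*14820 = 2756482 - 14820 = 2741662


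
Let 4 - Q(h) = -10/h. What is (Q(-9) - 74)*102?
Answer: -21760/3 ≈ -7253.3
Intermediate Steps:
Q(h) = 4 + 10/h (Q(h) = 4 - (-10)/h = 4 + 10/h)
(Q(-9) - 74)*102 = ((4 + 10/(-9)) - 74)*102 = ((4 + 10*(-1/9)) - 74)*102 = ((4 - 10/9) - 74)*102 = (26/9 - 74)*102 = -640/9*102 = -21760/3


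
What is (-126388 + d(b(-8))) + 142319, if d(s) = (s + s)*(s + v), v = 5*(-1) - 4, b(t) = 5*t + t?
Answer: 21403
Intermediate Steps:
b(t) = 6*t
v = -9 (v = -5 - 4 = -9)
d(s) = 2*s*(-9 + s) (d(s) = (s + s)*(s - 9) = (2*s)*(-9 + s) = 2*s*(-9 + s))
(-126388 + d(b(-8))) + 142319 = (-126388 + 2*(6*(-8))*(-9 + 6*(-8))) + 142319 = (-126388 + 2*(-48)*(-9 - 48)) + 142319 = (-126388 + 2*(-48)*(-57)) + 142319 = (-126388 + 5472) + 142319 = -120916 + 142319 = 21403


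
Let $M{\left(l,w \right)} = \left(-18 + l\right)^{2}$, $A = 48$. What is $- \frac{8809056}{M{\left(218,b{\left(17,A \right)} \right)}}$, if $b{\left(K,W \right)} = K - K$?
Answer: $- \frac{275283}{1250} \approx -220.23$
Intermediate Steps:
$b{\left(K,W \right)} = 0$
$- \frac{8809056}{M{\left(218,b{\left(17,A \right)} \right)}} = - \frac{8809056}{\left(-18 + 218\right)^{2}} = - \frac{8809056}{200^{2}} = - \frac{8809056}{40000} = \left(-8809056\right) \frac{1}{40000} = - \frac{275283}{1250}$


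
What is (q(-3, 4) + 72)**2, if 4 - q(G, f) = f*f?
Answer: 3600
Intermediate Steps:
q(G, f) = 4 - f**2 (q(G, f) = 4 - f*f = 4 - f**2)
(q(-3, 4) + 72)**2 = ((4 - 1*4**2) + 72)**2 = ((4 - 1*16) + 72)**2 = ((4 - 16) + 72)**2 = (-12 + 72)**2 = 60**2 = 3600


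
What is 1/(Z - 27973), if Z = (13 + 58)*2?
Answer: -1/27831 ≈ -3.5931e-5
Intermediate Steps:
Z = 142 (Z = 71*2 = 142)
1/(Z - 27973) = 1/(142 - 27973) = 1/(-27831) = -1/27831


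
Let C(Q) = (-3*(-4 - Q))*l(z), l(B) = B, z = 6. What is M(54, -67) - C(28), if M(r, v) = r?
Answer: -522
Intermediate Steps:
C(Q) = 72 + 18*Q (C(Q) = -3*(-4 - Q)*6 = (12 + 3*Q)*6 = 72 + 18*Q)
M(54, -67) - C(28) = 54 - (72 + 18*28) = 54 - (72 + 504) = 54 - 1*576 = 54 - 576 = -522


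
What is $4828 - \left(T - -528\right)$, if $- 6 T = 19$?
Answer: $\frac{25819}{6} \approx 4303.2$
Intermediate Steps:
$T = - \frac{19}{6}$ ($T = \left(- \frac{1}{6}\right) 19 = - \frac{19}{6} \approx -3.1667$)
$4828 - \left(T - -528\right) = 4828 - \left(- \frac{19}{6} - -528\right) = 4828 - \left(- \frac{19}{6} + 528\right) = 4828 - \frac{3149}{6} = \frac{25819}{6}$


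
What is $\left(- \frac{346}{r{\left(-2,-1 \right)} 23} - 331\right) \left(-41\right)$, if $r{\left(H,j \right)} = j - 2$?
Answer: $\frac{922213}{69} \approx 13365.0$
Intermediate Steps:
$r{\left(H,j \right)} = -2 + j$
$\left(- \frac{346}{r{\left(-2,-1 \right)} 23} - 331\right) \left(-41\right) = \left(- \frac{346}{\left(-2 - 1\right) 23} - 331\right) \left(-41\right) = \left(- \frac{346}{\left(-3\right) 23} - 331\right) \left(-41\right) = \left(- \frac{346}{-69} - 331\right) \left(-41\right) = \left(\left(-346\right) \left(- \frac{1}{69}\right) - 331\right) \left(-41\right) = \left(\frac{346}{69} - 331\right) \left(-41\right) = \left(- \frac{22493}{69}\right) \left(-41\right) = \frac{922213}{69}$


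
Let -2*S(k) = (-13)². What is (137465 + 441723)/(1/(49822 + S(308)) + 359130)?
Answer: 14403681575/8931114188 ≈ 1.6128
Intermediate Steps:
S(k) = -169/2 (S(k) = -½*(-13)² = -½*169 = -169/2)
(137465 + 441723)/(1/(49822 + S(308)) + 359130) = (137465 + 441723)/(1/(49822 - 169/2) + 359130) = 579188/(1/(99475/2) + 359130) = 579188/(2/99475 + 359130) = 579188/(35724456752/99475) = 579188*(99475/35724456752) = 14403681575/8931114188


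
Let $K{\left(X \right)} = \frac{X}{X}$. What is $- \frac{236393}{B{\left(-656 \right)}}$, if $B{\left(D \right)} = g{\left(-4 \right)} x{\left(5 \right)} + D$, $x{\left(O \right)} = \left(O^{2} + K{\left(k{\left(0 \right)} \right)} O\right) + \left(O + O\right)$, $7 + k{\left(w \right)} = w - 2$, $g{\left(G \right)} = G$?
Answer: $\frac{236393}{816} \approx 289.7$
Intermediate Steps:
$k{\left(w \right)} = -9 + w$ ($k{\left(w \right)} = -7 + \left(w - 2\right) = -7 + \left(-2 + w\right) = -9 + w$)
$K{\left(X \right)} = 1$
$x{\left(O \right)} = O^{2} + 3 O$ ($x{\left(O \right)} = \left(O^{2} + 1 O\right) + \left(O + O\right) = \left(O^{2} + O\right) + 2 O = \left(O + O^{2}\right) + 2 O = O^{2} + 3 O$)
$B{\left(D \right)} = -160 + D$ ($B{\left(D \right)} = - 4 \cdot 5 \left(3 + 5\right) + D = - 4 \cdot 5 \cdot 8 + D = \left(-4\right) 40 + D = -160 + D$)
$- \frac{236393}{B{\left(-656 \right)}} = - \frac{236393}{-160 - 656} = - \frac{236393}{-816} = \left(-236393\right) \left(- \frac{1}{816}\right) = \frac{236393}{816}$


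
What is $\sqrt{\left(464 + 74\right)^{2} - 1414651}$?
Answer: $3 i \sqrt{125023} \approx 1060.8 i$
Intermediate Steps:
$\sqrt{\left(464 + 74\right)^{2} - 1414651} = \sqrt{538^{2} - 1414651} = \sqrt{289444 - 1414651} = \sqrt{-1125207} = 3 i \sqrt{125023}$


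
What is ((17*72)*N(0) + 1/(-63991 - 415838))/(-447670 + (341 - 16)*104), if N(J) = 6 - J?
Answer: -704772835/39717365646 ≈ -0.017745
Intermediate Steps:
((17*72)*N(0) + 1/(-63991 - 415838))/(-447670 + (341 - 16)*104) = ((17*72)*(6 - 1*0) + 1/(-63991 - 415838))/(-447670 + (341 - 16)*104) = (1224*(6 + 0) + 1/(-479829))/(-447670 + 325*104) = (1224*6 - 1/479829)/(-447670 + 33800) = (7344 - 1/479829)/(-413870) = (3523864175/479829)*(-1/413870) = -704772835/39717365646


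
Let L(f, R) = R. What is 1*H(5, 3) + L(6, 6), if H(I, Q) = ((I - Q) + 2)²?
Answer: 22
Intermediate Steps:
H(I, Q) = (2 + I - Q)²
1*H(5, 3) + L(6, 6) = 1*(2 + 5 - 1*3)² + 6 = 1*(2 + 5 - 3)² + 6 = 1*4² + 6 = 1*16 + 6 = 16 + 6 = 22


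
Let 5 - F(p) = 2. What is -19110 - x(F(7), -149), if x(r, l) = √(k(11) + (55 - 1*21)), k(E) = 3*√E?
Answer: -19110 - √(34 + 3*√11) ≈ -19117.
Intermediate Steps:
F(p) = 3 (F(p) = 5 - 1*2 = 5 - 2 = 3)
x(r, l) = √(34 + 3*√11) (x(r, l) = √(3*√11 + (55 - 1*21)) = √(3*√11 + (55 - 21)) = √(3*√11 + 34) = √(34 + 3*√11))
-19110 - x(F(7), -149) = -19110 - √(34 + 3*√11)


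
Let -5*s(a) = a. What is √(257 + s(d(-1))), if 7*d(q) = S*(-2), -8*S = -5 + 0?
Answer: √50379/14 ≈ 16.032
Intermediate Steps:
S = 5/8 (S = -(-5 + 0)/8 = -⅛*(-5) = 5/8 ≈ 0.62500)
d(q) = -5/28 (d(q) = ((5/8)*(-2))/7 = (⅐)*(-5/4) = -5/28)
s(a) = -a/5
√(257 + s(d(-1))) = √(257 - ⅕*(-5/28)) = √(257 + 1/28) = √(7197/28) = √50379/14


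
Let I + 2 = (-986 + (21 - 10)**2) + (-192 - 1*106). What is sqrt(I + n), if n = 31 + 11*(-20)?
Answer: I*sqrt(1354) ≈ 36.797*I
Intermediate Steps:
n = -189 (n = 31 - 220 = -189)
I = -1165 (I = -2 + ((-986 + (21 - 10)**2) + (-192 - 1*106)) = -2 + ((-986 + 11**2) + (-192 - 106)) = -2 + ((-986 + 121) - 298) = -2 + (-865 - 298) = -2 - 1163 = -1165)
sqrt(I + n) = sqrt(-1165 - 189) = sqrt(-1354) = I*sqrt(1354)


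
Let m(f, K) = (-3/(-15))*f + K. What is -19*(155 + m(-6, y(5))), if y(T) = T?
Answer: -15086/5 ≈ -3017.2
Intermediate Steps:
m(f, K) = K + f/5 (m(f, K) = (-3*(-1/15))*f + K = f/5 + K = K + f/5)
-19*(155 + m(-6, y(5))) = -19*(155 + (5 + (⅕)*(-6))) = -19*(155 + (5 - 6/5)) = -19*(155 + 19/5) = -19*794/5 = -15086/5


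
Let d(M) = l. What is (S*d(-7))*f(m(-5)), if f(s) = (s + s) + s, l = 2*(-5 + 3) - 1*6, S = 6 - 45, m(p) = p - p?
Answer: 0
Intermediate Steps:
m(p) = 0
S = -39
l = -10 (l = 2*(-2) - 6 = -4 - 6 = -10)
d(M) = -10
f(s) = 3*s (f(s) = 2*s + s = 3*s)
(S*d(-7))*f(m(-5)) = (-39*(-10))*(3*0) = 390*0 = 0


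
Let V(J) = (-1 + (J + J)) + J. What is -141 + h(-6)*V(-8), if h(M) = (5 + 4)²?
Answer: -2166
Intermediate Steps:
V(J) = -1 + 3*J (V(J) = (-1 + 2*J) + J = -1 + 3*J)
h(M) = 81 (h(M) = 9² = 81)
-141 + h(-6)*V(-8) = -141 + 81*(-1 + 3*(-8)) = -141 + 81*(-1 - 24) = -141 + 81*(-25) = -141 - 2025 = -2166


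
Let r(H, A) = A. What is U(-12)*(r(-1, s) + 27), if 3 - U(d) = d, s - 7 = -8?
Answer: 390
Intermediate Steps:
s = -1 (s = 7 - 8 = -1)
U(d) = 3 - d
U(-12)*(r(-1, s) + 27) = (3 - 1*(-12))*(-1 + 27) = (3 + 12)*26 = 15*26 = 390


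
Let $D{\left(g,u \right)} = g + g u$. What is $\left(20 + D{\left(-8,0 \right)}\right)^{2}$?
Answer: $144$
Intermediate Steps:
$\left(20 + D{\left(-8,0 \right)}\right)^{2} = \left(20 - 8 \left(1 + 0\right)\right)^{2} = \left(20 - 8\right)^{2} = 12^{2} = 144$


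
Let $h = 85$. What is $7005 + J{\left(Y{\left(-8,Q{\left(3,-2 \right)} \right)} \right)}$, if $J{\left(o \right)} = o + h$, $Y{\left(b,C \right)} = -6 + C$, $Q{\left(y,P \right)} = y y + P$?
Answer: $7091$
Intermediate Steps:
$Q{\left(y,P \right)} = P + y^{2}$ ($Q{\left(y,P \right)} = y^{2} + P = P + y^{2}$)
$J{\left(o \right)} = 85 + o$ ($J{\left(o \right)} = o + 85 = 85 + o$)
$7005 + J{\left(Y{\left(-8,Q{\left(3,-2 \right)} \right)} \right)} = 7005 + \left(85 - \left(8 - 9\right)\right) = 7005 + \left(85 + \left(-6 + \left(-2 + 9\right)\right)\right) = 7005 + \left(85 + \left(-6 + 7\right)\right) = 7005 + \left(85 + 1\right) = 7005 + 86 = 7091$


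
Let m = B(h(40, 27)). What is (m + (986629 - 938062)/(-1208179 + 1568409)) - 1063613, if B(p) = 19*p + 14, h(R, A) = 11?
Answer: -383064931133/360230 ≈ -1.0634e+6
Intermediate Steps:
B(p) = 14 + 19*p
m = 223 (m = 14 + 19*11 = 14 + 209 = 223)
(m + (986629 - 938062)/(-1208179 + 1568409)) - 1063613 = (223 + (986629 - 938062)/(-1208179 + 1568409)) - 1063613 = (223 + 48567/360230) - 1063613 = 80379857/360230 - 1063613 = -383064931133/360230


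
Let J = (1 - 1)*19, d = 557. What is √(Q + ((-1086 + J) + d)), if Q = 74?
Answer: I*√455 ≈ 21.331*I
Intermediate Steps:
J = 0 (J = 0*19 = 0)
√(Q + ((-1086 + J) + d)) = √(74 + ((-1086 + 0) + 557)) = √(74 + (-1086 + 557)) = √(74 - 529) = √(-455) = I*√455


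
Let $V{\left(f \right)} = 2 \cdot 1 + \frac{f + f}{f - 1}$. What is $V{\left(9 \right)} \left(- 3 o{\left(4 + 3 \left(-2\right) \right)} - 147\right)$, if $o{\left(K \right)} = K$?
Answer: $- \frac{2397}{4} \approx -599.25$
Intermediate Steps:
$V{\left(f \right)} = 2 + \frac{2 f}{-1 + f}$
$V{\left(9 \right)} \left(- 3 o{\left(4 + 3 \left(-2\right) \right)} - 147\right) = \frac{2 \left(-1 + 2 \cdot 9\right)}{-1 + 9} \left(- 3 \left(4 + 3 \left(-2\right)\right) - 147\right) = \frac{2 \left(-1 + 18\right)}{8} \left(- 3 \left(4 - 6\right) - 147\right) = 2 \cdot \frac{1}{8} \cdot 17 \left(\left(-3\right) \left(-2\right) - 147\right) = \frac{17 \left(6 - 147\right)}{4} = \frac{17}{4} \left(-141\right) = - \frac{2397}{4}$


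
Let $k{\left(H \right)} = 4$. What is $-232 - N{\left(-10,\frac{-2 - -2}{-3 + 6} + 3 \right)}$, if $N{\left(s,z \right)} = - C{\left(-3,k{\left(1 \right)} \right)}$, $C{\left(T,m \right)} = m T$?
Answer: $-244$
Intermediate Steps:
$C{\left(T,m \right)} = T m$
$N{\left(s,z \right)} = 12$ ($N{\left(s,z \right)} = - \left(-3\right) 4 = \left(-1\right) \left(-12\right) = 12$)
$-232 - N{\left(-10,\frac{-2 - -2}{-3 + 6} + 3 \right)} = -232 - 12 = -244$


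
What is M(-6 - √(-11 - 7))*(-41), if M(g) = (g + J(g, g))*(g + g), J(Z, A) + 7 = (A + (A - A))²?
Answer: -13776 + 17466*I*√2 ≈ -13776.0 + 24701.0*I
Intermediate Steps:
J(Z, A) = -7 + A² (J(Z, A) = -7 + (A + (A - A))² = -7 + (A + 0)² = -7 + A²)
M(g) = 2*g*(-7 + g + g²) (M(g) = (g + (-7 + g²))*(g + g) = (-7 + g + g²)*(2*g) = 2*g*(-7 + g + g²))
M(-6 - √(-11 - 7))*(-41) = (2*(-6 - √(-11 - 7))*(-7 + (-6 - √(-11 - 7)) + (-6 - √(-11 - 7))²))*(-41) = (2*(-6 - √(-18))*(-7 + (-6 - √(-18)) + (-6 - √(-18))²))*(-41) = (2*(-6 - 3*I*√2)*(-7 + (-6 - 3*I*√2) + (-6 - 3*I*√2)²))*(-41) = (2*(-6 - 3*I*√2)*(-13 + (-6 - 3*I*√2)² - 3*I*√2))*(-41) = -82*(-6 - 3*I*√2)*(-13 + (-6 - 3*I*√2)² - 3*I*√2)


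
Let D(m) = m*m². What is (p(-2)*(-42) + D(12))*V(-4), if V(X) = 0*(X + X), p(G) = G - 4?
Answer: 0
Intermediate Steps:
p(G) = -4 + G
V(X) = 0 (V(X) = 0*(2*X) = 0)
D(m) = m³
(p(-2)*(-42) + D(12))*V(-4) = ((-4 - 2)*(-42) + 12³)*0 = (-6*(-42) + 1728)*0 = (252 + 1728)*0 = 1980*0 = 0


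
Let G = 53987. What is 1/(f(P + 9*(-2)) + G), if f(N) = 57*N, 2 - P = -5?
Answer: 1/53360 ≈ 1.8741e-5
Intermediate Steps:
P = 7 (P = 2 - 1*(-5) = 2 + 5 = 7)
1/(f(P + 9*(-2)) + G) = 1/(57*(7 + 9*(-2)) + 53987) = 1/(57*(7 - 18) + 53987) = 1/(57*(-11) + 53987) = 1/(-627 + 53987) = 1/53360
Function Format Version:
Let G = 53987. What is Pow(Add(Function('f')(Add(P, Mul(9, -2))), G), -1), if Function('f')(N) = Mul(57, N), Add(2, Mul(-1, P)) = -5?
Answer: Rational(1, 53360) ≈ 1.8741e-5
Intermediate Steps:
P = 7 (P = Add(2, Mul(-1, -5)) = Add(2, 5) = 7)
Pow(Add(Function('f')(Add(P, Mul(9, -2))), G), -1) = Pow(Add(Mul(57, Add(7, Mul(9, -2))), 53987), -1) = Pow(Add(Mul(57, Add(7, -18)), 53987), -1) = Pow(Add(Mul(57, -11), 53987), -1) = Pow(Add(-627, 53987), -1) = Pow(53360, -1) = Rational(1, 53360)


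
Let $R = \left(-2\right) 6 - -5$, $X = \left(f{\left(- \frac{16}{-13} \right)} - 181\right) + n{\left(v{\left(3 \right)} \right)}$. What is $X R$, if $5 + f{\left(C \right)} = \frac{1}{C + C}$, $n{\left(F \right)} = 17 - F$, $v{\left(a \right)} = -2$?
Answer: $\frac{37317}{32} \approx 1166.2$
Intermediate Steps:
$f{\left(C \right)} = -5 + \frac{1}{2 C}$ ($f{\left(C \right)} = -5 + \frac{1}{C + C} = -5 + \frac{1}{2 C}$)
$X = - \frac{5331}{32}$ ($X = \left(\left(-5 + \frac{1}{2 \left(- \frac{16}{-13}\right)}\right) - 181\right) + \left(17 - -2\right) = \left(\left(-5 + \frac{1}{2 \left(\left(-16\right) \left(- \frac{1}{13}\right)\right)}\right) - 181\right) + \left(17 + 2\right) = \left(\left(-5 + \frac{1}{2 \cdot \frac{16}{13}}\right) - 181\right) + 19 = \left(\left(-5 + \frac{1}{2} \cdot \frac{13}{16}\right) - 181\right) + 19 = \left(\left(-5 + \frac{13}{32}\right) - 181\right) + 19 = \left(- \frac{147}{32} - 181\right) + 19 = - \frac{5939}{32} + 19 = - \frac{5331}{32} \approx -166.59$)
$R = -7$ ($R = -12 + 5 = -7$)
$X R = \left(- \frac{5331}{32}\right) \left(-7\right) = \frac{37317}{32}$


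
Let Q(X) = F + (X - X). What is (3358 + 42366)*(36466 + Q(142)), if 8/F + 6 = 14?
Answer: 1667417108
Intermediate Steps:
F = 1 (F = 8/(-6 + 14) = 8/8 = 8*(⅛) = 1)
Q(X) = 1 (Q(X) = 1 + (X - X) = 1 + 0 = 1)
(3358 + 42366)*(36466 + Q(142)) = (3358 + 42366)*(36466 + 1) = 45724*36467 = 1667417108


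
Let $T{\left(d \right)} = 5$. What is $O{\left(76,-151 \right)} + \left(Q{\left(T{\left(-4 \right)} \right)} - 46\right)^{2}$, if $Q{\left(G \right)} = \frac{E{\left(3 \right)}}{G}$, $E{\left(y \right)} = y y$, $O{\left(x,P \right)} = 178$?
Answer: $\frac{53291}{25} \approx 2131.6$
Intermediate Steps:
$E{\left(y \right)} = y^{2}$
$Q{\left(G \right)} = \frac{9}{G}$ ($Q{\left(G \right)} = \frac{3^{2}}{G} = \frac{9}{G}$)
$O{\left(76,-151 \right)} + \left(Q{\left(T{\left(-4 \right)} \right)} - 46\right)^{2} = 178 + \left(\frac{9}{5} - 46\right)^{2} = 178 + \left(- \frac{221}{5}\right)^{2} = 178 + \frac{48841}{25} = \frac{53291}{25}$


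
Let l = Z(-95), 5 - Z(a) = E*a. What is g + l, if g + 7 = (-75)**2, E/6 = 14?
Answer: 13603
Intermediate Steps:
E = 84 (E = 6*14 = 84)
g = 5618 (g = -7 + (-75)**2 = -7 + 5625 = 5618)
Z(a) = 5 - 84*a
l = 7985 (l = 5 - 84*(-95) = 5 + 7980 = 7985)
g + l = 5618 + 7985 = 13603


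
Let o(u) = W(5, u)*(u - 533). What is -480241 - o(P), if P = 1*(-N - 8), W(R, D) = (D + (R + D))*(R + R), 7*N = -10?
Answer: -25684699/49 ≈ -5.2418e+5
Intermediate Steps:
N = -10/7 (N = (⅐)*(-10) = -10/7 ≈ -1.4286)
W(R, D) = 2*R*(R + 2*D) (W(R, D) = (D + (D + R))*(2*R) = (R + 2*D)*(2*R) = 2*R*(R + 2*D))
P = -46/7 (P = 1*(-1*(-10/7) - 8) = 1*(10/7 - 8) = 1*(-46/7) = -46/7 ≈ -6.5714)
o(u) = (-533 + u)*(50 + 20*u) (o(u) = (2*5*(5 + 2*u))*(u - 533) = (50 + 20*u)*(-533 + u) = (-533 + u)*(50 + 20*u))
-480241 - o(P) = -480241 - 10*(-533 - 46/7)*(5 + 2*(-46/7)) = -480241 - 10*(-3777)*(5 - 92/7)/7 = -480241 - 10*(-3777)*(-57)/(7*7) = -480241 - 1*2152890/49 = -480241 - 2152890/49 = -25684699/49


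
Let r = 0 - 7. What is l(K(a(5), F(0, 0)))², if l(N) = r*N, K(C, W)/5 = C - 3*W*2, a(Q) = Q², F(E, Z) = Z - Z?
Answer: 765625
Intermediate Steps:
F(E, Z) = 0
r = -7
K(C, W) = -30*W + 5*C (K(C, W) = 5*(C - 3*W*2) = 5*(C - 6*W) = -30*W + 5*C)
l(N) = -7*N
l(K(a(5), F(0, 0)))² = (-7*(-30*0 + 5*5²))² = (-7*(0 + 5*25))² = (-7*(0 + 125))² = (-7*125)² = (-875)² = 765625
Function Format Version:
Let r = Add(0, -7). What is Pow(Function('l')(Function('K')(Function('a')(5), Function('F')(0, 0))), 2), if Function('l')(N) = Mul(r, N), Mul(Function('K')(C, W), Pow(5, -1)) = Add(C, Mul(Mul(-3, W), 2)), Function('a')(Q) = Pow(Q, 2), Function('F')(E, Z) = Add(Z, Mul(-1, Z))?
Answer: 765625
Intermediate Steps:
Function('F')(E, Z) = 0
r = -7
Function('K')(C, W) = Add(Mul(-30, W), Mul(5, C)) (Function('K')(C, W) = Mul(5, Add(C, Mul(Mul(-3, W), 2))) = Mul(5, Add(C, Mul(-6, W))) = Add(Mul(-30, W), Mul(5, C)))
Function('l')(N) = Mul(-7, N)
Pow(Function('l')(Function('K')(Function('a')(5), Function('F')(0, 0))), 2) = Pow(Mul(-7, Add(Mul(-30, 0), Mul(5, Pow(5, 2)))), 2) = Pow(Mul(-7, Add(0, Mul(5, 25))), 2) = Pow(Mul(-7, Add(0, 125)), 2) = Pow(Mul(-7, 125), 2) = Pow(-875, 2) = 765625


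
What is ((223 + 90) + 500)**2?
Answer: 660969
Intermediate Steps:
((223 + 90) + 500)**2 = (313 + 500)**2 = 813**2 = 660969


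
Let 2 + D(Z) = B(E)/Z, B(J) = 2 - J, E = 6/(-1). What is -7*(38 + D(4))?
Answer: -266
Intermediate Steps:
E = -6 (E = 6*(-1) = -6)
D(Z) = -2 + 8/Z (D(Z) = -2 + (2 - 1*(-6))/Z = -2 + (2 + 6)/Z = -2 + 8/Z)
-7*(38 + D(4)) = -7*(38 + (-2 + 8/4)) = -7*(38 + (-2 + 8*(¼))) = -7*(38 + (-2 + 2)) = -7*(38 + 0) = -7*38 = -266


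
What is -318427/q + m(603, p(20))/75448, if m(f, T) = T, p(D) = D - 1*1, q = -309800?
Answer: 750955203/730430950 ≈ 1.0281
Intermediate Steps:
p(D) = -1 + D (p(D) = D - 1 = -1 + D)
-318427/q + m(603, p(20))/75448 = -318427/(-309800) + (-1 + 20)/75448 = -318427*(-1/309800) + 19*(1/75448) = 318427/309800 + 19/75448 = 750955203/730430950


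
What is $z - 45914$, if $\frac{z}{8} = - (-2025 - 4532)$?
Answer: $6542$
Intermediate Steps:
$z = 52456$ ($z = 8 \left(- (-2025 - 4532)\right) = 8 \left(\left(-1\right) \left(-6557\right)\right) = 8 \cdot 6557 = 52456$)
$z - 45914 = 52456 - 45914 = 6542$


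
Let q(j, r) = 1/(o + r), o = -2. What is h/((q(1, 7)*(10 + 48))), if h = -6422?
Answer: -16055/29 ≈ -553.62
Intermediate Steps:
q(j, r) = 1/(-2 + r)
h/((q(1, 7)*(10 + 48))) = -6422*(-2 + 7)/(10 + 48) = -6422/(58/5) = -6422/((⅕)*58) = -6422/58/5 = -6422*5/58 = -16055/29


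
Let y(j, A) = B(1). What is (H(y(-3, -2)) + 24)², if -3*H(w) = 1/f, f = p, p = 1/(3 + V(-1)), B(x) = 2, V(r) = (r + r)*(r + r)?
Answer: 4225/9 ≈ 469.44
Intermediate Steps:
V(r) = 4*r² (V(r) = (2*r)*(2*r) = 4*r²)
y(j, A) = 2
p = ⅐ (p = 1/(3 + 4*(-1)²) = 1/(3 + 4*1) = 1/(3 + 4) = 1/7 = ⅐ ≈ 0.14286)
f = ⅐ ≈ 0.14286
H(w) = -7/3 (H(w) = -1/(3*⅐) = -⅓*7 = -7/3)
(H(y(-3, -2)) + 24)² = (-7/3 + 24)² = (65/3)² = 4225/9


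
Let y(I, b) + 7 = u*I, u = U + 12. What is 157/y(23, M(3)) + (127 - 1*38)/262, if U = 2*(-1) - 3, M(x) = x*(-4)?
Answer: 13710/10087 ≈ 1.3592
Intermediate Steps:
M(x) = -4*x
U = -5 (U = -2 - 3 = -5)
u = 7 (u = -5 + 12 = 7)
y(I, b) = -7 + 7*I
157/y(23, M(3)) + (127 - 1*38)/262 = 157/(-7 + 7*23) + (127 - 1*38)/262 = 157/(-7 + 161) + (127 - 38)*(1/262) = 157/154 + 89*(1/262) = 157*(1/154) + 89/262 = 157/154 + 89/262 = 13710/10087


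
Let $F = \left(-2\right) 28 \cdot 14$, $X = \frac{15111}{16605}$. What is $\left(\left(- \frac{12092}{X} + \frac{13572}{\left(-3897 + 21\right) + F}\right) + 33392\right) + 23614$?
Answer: $\frac{85509187263}{1956035} \approx 43716.0$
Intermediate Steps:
$X = \frac{1679}{1845}$ ($X = 15111 \cdot \frac{1}{16605} = \frac{1679}{1845} \approx 0.91003$)
$F = -784$ ($F = \left(-56\right) 14 = -784$)
$\left(\left(- \frac{12092}{X} + \frac{13572}{\left(-3897 + 21\right) + F}\right) + 33392\right) + 23614 = \left(\left(- \frac{12092}{\frac{1679}{1845}} + \frac{13572}{\left(-3897 + 21\right) - 784}\right) + 33392\right) + 23614 = \left(\left(\left(-12092\right) \frac{1845}{1679} + \frac{13572}{-3876 - 784}\right) + 33392\right) + 23614 = \left(\left(- \frac{22309740}{1679} + \frac{13572}{-4660}\right) + 33392\right) + 23614 = \left(\left(- \frac{22309740}{1679} + 13572 \left(- \frac{1}{4660}\right)\right) + 33392\right) + 23614 = \left(\left(- \frac{22309740}{1679} - \frac{3393}{1165}\right) + 33392\right) + 23614 = \left(- \frac{25996543947}{1956035} + 33392\right) + 23614 = \frac{39319376773}{1956035} + 23614 = \frac{85509187263}{1956035}$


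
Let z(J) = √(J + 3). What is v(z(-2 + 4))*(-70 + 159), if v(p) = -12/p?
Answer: -1068*√5/5 ≈ -477.62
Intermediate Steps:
z(J) = √(3 + J)
v(z(-2 + 4))*(-70 + 159) = (-12/√(3 + (-2 + 4)))*(-70 + 159) = -12/√(3 + 2)*89 = -12*√5/5*89 = -1068*√5/5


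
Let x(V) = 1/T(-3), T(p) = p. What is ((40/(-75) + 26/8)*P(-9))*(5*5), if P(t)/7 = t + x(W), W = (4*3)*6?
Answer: -39935/9 ≈ -4437.2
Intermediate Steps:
W = 72 (W = 12*6 = 72)
x(V) = -1/3 (x(V) = 1/(-3) = -1/3)
P(t) = -7/3 + 7*t (P(t) = 7*(t - 1/3) = 7*(-1/3 + t) = -7/3 + 7*t)
((40/(-75) + 26/8)*P(-9))*(5*5) = ((40/(-75) + 26/8)*(-7/3 + 7*(-9)))*(5*5) = ((40*(-1/75) + 26*(1/8))*(-7/3 - 63))*25 = ((-8/15 + 13/4)*(-196/3))*25 = ((163/60)*(-196/3))*25 = -7987/45*25 = -39935/9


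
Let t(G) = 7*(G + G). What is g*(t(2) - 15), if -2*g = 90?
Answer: -585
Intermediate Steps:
g = -45 (g = -1/2*90 = -45)
t(G) = 14*G (t(G) = 7*(2*G) = 14*G)
g*(t(2) - 15) = -45*(14*2 - 15) = -45*(28 - 15) = -45*13 = -585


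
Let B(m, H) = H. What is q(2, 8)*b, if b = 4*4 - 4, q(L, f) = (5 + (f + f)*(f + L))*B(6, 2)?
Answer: 3960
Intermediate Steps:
q(L, f) = 10 + 4*f*(L + f) (q(L, f) = (5 + (f + f)*(f + L))*2 = (5 + (2*f)*(L + f))*2 = (5 + 2*f*(L + f))*2 = 10 + 4*f*(L + f))
b = 12 (b = 16 - 4 = 12)
q(2, 8)*b = (10 + 4*8**2 + 4*2*8)*12 = (10 + 4*64 + 64)*12 = (10 + 256 + 64)*12 = 330*12 = 3960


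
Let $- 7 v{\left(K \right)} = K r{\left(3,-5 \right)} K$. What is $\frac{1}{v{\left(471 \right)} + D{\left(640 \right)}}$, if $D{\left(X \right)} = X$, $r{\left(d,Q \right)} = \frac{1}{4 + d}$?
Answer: $- \frac{49}{190481} \approx -0.00025724$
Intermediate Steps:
$v{\left(K \right)} = - \frac{K^{2}}{49}$ ($v{\left(K \right)} = - \frac{\frac{K}{4 + 3} K}{7} = - \frac{\frac{K}{7} K}{7} = - \frac{\frac{1}{7} K^{2}}{7} = - \frac{K^{2}}{49}$)
$\frac{1}{v{\left(471 \right)} + D{\left(640 \right)}} = \frac{1}{- \frac{471^{2}}{49} + 640} = \frac{1}{\left(- \frac{1}{49}\right) 221841 + 640} = \frac{1}{- \frac{221841}{49} + 640} = \frac{1}{- \frac{190481}{49}} = - \frac{49}{190481}$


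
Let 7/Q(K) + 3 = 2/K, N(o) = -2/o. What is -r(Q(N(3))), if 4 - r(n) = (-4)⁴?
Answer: 252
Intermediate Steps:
Q(K) = 7/(-3 + 2/K)
r(n) = -252 (r(n) = 4 - 1*(-4)⁴ = 4 - 1*256 = 4 - 256 = -252)
-r(Q(N(3))) = -1*(-252) = 252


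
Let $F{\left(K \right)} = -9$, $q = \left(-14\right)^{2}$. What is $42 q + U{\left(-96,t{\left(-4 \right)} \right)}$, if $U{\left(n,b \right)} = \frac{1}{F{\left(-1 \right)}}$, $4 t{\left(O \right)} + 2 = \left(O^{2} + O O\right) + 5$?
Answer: $\frac{74087}{9} \approx 8231.9$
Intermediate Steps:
$q = 196$
$t{\left(O \right)} = \frac{3}{4} + \frac{O^{2}}{2}$ ($t{\left(O \right)} = - \frac{1}{2} + \frac{\left(O^{2} + O O\right) + 5}{4} = - \frac{1}{2} + \frac{\left(O^{2} + O^{2}\right) + 5}{4} = - \frac{1}{2} + \frac{2 O^{2} + 5}{4} = - \frac{1}{2} + \frac{5 + 2 O^{2}}{4} = - \frac{1}{2} + \left(\frac{5}{4} + \frac{O^{2}}{2}\right) = \frac{3}{4} + \frac{O^{2}}{2}$)
$U{\left(n,b \right)} = - \frac{1}{9}$ ($U{\left(n,b \right)} = \frac{1}{-9} = - \frac{1}{9}$)
$42 q + U{\left(-96,t{\left(-4 \right)} \right)} = 42 \cdot 196 - \frac{1}{9} = 8232 - \frac{1}{9} = \frac{74087}{9}$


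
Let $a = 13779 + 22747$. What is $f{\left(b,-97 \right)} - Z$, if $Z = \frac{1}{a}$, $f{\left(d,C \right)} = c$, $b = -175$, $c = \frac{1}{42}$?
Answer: $\frac{1303}{54789} \approx 0.023782$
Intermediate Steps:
$c = \frac{1}{42} \approx 0.02381$
$a = 36526$
$f{\left(d,C \right)} = \frac{1}{42}$
$Z = \frac{1}{36526} \approx 2.7378 \cdot 10^{-5}$
$f{\left(b,-97 \right)} - Z = \frac{1}{42} - \frac{1}{36526} = \frac{1303}{54789}$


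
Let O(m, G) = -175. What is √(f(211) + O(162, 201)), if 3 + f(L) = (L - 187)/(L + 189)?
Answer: I*√17794/10 ≈ 13.339*I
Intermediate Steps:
f(L) = -3 + (-187 + L)/(189 + L) (f(L) = -3 + (L - 187)/(L + 189) = -3 + (-187 + L)/(189 + L))
√(f(211) + O(162, 201)) = √(2*(-377 - 1*211)/(189 + 211) - 175) = √(2*(-377 - 211)/400 - 175) = √(2*(1/400)*(-588) - 175) = √(-147/50 - 175) = √(-8897/50) = I*√17794/10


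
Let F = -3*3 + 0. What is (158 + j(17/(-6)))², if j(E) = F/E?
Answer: 7507600/289 ≈ 25978.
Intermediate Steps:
F = -9 (F = -9 + 0 = -9)
j(E) = -9/E
(158 + j(17/(-6)))² = (158 - 9/(17/(-6)))² = (158 - 9/(17*(-⅙)))² = (158 - 9/(-17/6))² = (158 - 9*(-6/17))² = (158 + 54/17)² = (2740/17)² = 7507600/289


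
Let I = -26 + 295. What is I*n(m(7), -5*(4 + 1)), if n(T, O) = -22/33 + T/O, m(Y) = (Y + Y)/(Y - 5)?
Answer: -19099/75 ≈ -254.65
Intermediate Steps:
m(Y) = 2*Y/(-5 + Y) (m(Y) = (2*Y)/(-5 + Y) = 2*Y/(-5 + Y))
I = 269
n(T, O) = -⅔ + T/O (n(T, O) = -22*1/33 + T/O = -⅔ + T/O)
I*n(m(7), -5*(4 + 1)) = 269*(-⅔ + (2*7/(-5 + 7))/((-5*(4 + 1)))) = 269*(-⅔ + (2*7/2)/((-5*5))) = 269*(-⅔ + (2*7*(½))/(-25)) = 269*(-⅔ + 7*(-1/25)) = 269*(-⅔ - 7/25) = 269*(-71/75) = -19099/75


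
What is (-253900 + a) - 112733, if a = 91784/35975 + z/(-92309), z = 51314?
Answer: -1217514206883969/3320816275 ≈ -3.6663e+5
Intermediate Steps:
a = 6626468106/3320816275 (a = 91784/35975 + 51314/(-92309) = 91784*(1/35975) + 51314*(-1/92309) = 91784/35975 - 51314/92309 = 6626468106/3320816275 ≈ 1.9954)
(-253900 + a) - 112733 = (-253900 + 6626468106/3320816275) - 112733 = -843148625754394/3320816275 - 112733 = -1217514206883969/3320816275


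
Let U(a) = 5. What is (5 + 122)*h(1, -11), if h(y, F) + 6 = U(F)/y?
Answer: -127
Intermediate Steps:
h(y, F) = -6 + 5/y
(5 + 122)*h(1, -11) = (5 + 122)*(-6 + 5/1) = 127*(-6 + 5*1) = 127*(-6 + 5) = 127*(-1) = -127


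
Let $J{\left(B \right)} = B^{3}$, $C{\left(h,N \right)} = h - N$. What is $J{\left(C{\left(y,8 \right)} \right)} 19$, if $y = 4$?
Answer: $-1216$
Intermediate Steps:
$J{\left(C{\left(y,8 \right)} \right)} 19 = \left(4 - 8\right)^{3} \cdot 19 = \left(-4\right)^{3} \cdot 19 = \left(-64\right) 19 = -1216$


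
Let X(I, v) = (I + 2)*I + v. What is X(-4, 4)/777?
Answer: 4/259 ≈ 0.015444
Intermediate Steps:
X(I, v) = v + I*(2 + I) (X(I, v) = (2 + I)*I + v = I*(2 + I) + v = v + I*(2 + I))
X(-4, 4)/777 = (4 + (-4)² + 2*(-4))/777 = (4 + 16 - 8)*(1/777) = 12*(1/777) = 4/259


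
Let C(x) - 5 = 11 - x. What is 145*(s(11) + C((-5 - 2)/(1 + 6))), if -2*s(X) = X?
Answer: 3335/2 ≈ 1667.5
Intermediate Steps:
C(x) = 16 - x (C(x) = 5 + (11 - x) = 16 - x)
s(X) = -X/2
145*(s(11) + C((-5 - 2)/(1 + 6))) = 145*(-½*11 + (16 - (-5 - 2)/(1 + 6))) = 145*(-11/2 + (16 - (-7)/7)) = 145*(-11/2 + (16 - 1*(-1))) = 145*(-11/2 + (16 + 1)) = 145*(-11/2 + 17) = 145*(23/2) = 3335/2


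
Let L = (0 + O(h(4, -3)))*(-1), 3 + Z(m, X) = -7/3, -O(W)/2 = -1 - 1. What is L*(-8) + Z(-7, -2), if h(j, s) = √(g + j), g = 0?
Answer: 80/3 ≈ 26.667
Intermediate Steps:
h(j, s) = √j (h(j, s) = √(0 + j) = √j)
O(W) = 4 (O(W) = -2*(-1 - 1) = -2*(-2) = 4)
Z(m, X) = -16/3 (Z(m, X) = -3 - 7/3 = -16/3)
L = -4 (L = (0 + 4)*(-1) = 4*(-1) = -4)
L*(-8) + Z(-7, -2) = -4*(-8) - 16/3 = 32 - 16/3 = 80/3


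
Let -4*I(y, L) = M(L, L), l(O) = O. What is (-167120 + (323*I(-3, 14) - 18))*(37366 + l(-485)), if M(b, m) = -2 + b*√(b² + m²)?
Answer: -12316520593/2 - 583715587*√2 ≈ -6.9838e+9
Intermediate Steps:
I(y, L) = ½ - L*√2*√(L²)/4 (I(y, L) = -(-2 + L*√(L² + L²))/4 = -(-2 + L*√(2*L²))/4 = -(-2 + L*(√2*√(L²)))/4 = -(-2 + L*√2*√(L²))/4 = ½ - L*√2*√(L²)/4)
(-167120 + (323*I(-3, 14) - 18))*(37366 + l(-485)) = (-167120 + (323*(½ - ¼*14*√2*√(14²)) - 18))*(37366 - 485) = (-167120 + (323*(½ - ¼*14*√2*√196) - 18))*36881 = (-167120 + (323*(½ - ¼*14*√2*14) - 18))*36881 = (-167120 + (323*(½ - 49*√2) - 18))*36881 = (-167120 + ((323/2 - 15827*√2) - 18))*36881 = (-167120 + (287/2 - 15827*√2))*36881 = (-333953/2 - 15827*√2)*36881 = -12316520593/2 - 583715587*√2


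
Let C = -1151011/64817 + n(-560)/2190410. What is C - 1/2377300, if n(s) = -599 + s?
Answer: -599379422017472987/33751908115518100 ≈ -17.758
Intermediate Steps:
C = -2521261127413/141975804970 (C = -1151011/64817 + (-599 - 560)/2190410 = -1151011*1/64817 - 1159*1/2190410 = -1151011/64817 - 1159/2190410 = -2521261127413/141975804970 ≈ -17.758)
C - 1/2377300 = -2521261127413/141975804970 - 1/2377300 = -599379422017472987/33751908115518100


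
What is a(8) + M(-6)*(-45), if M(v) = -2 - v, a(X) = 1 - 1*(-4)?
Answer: -175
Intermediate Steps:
a(X) = 5 (a(X) = 1 + 4 = 5)
a(8) + M(-6)*(-45) = 5 + (-2 - 1*(-6))*(-45) = 5 + (-2 + 6)*(-45) = 5 + 4*(-45) = 5 - 180 = -175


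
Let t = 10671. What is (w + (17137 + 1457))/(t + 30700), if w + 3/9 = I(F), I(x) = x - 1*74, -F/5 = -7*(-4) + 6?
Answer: 55049/124113 ≈ 0.44354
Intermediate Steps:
F = -170 (F = -5*(-7*(-4) + 6) = -5*(28 + 6) = -5*34 = -170)
I(x) = -74 + x (I(x) = x - 74 = -74 + x)
w = -733/3 (w = -⅓ + (-74 - 170) = -⅓ - 244 = -733/3 ≈ -244.33)
(w + (17137 + 1457))/(t + 30700) = (-733/3 + (17137 + 1457))/(10671 + 30700) = (-733/3 + 18594)/41371 = (55049/3)*(1/41371) = 55049/124113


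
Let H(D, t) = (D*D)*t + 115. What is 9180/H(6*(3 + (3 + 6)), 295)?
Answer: 1836/305879 ≈ 0.0060024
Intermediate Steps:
H(D, t) = 115 + t*D² (H(D, t) = D²*t + 115 = t*D² + 115 = 115 + t*D²)
9180/H(6*(3 + (3 + 6)), 295) = 9180/(115 + 295*(6*(3 + (3 + 6)))²) = 9180/(115 + 295*(6*(3 + 9))²) = 9180/(115 + 295*(6*12)²) = 9180/(115 + 295*72²) = 9180/(115 + 295*5184) = 9180/(115 + 1529280) = 9180/1529395 = 9180*(1/1529395) = 1836/305879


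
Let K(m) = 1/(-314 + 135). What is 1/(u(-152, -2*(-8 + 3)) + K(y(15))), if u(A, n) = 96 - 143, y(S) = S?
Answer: -179/8414 ≈ -0.021274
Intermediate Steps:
u(A, n) = -47
K(m) = -1/179 (K(m) = 1/(-179) = -1/179)
1/(u(-152, -2*(-8 + 3)) + K(y(15))) = 1/(-47 - 1/179) = 1/(-8414/179) = -179/8414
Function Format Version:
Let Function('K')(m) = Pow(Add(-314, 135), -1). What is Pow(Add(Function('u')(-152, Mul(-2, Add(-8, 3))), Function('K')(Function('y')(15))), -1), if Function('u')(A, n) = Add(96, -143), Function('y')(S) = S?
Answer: Rational(-179, 8414) ≈ -0.021274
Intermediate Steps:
Function('u')(A, n) = -47
Function('K')(m) = Rational(-1, 179) (Function('K')(m) = Pow(-179, -1) = Rational(-1, 179))
Pow(Add(Function('u')(-152, Mul(-2, Add(-8, 3))), Function('K')(Function('y')(15))), -1) = Pow(Add(-47, Rational(-1, 179)), -1) = Pow(Rational(-8414, 179), -1) = Rational(-179, 8414)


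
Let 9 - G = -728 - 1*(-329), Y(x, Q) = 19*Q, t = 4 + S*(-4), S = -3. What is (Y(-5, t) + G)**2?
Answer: 506944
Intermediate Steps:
t = 16 (t = 4 - 3*(-4) = 4 + 12 = 16)
G = 408 (G = 9 - (-728 - 1*(-329)) = 9 - (-728 + 329) = 9 - 1*(-399) = 9 + 399 = 408)
(Y(-5, t) + G)**2 = (19*16 + 408)**2 = (304 + 408)**2 = 712**2 = 506944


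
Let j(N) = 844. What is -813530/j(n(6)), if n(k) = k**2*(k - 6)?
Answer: -406765/422 ≈ -963.90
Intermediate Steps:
n(k) = k**2*(-6 + k)
-813530/j(n(6)) = -813530/844 = -813530*1/844 = -406765/422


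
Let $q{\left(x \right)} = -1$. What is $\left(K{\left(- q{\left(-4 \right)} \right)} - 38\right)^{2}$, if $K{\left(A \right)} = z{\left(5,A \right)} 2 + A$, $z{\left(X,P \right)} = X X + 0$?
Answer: $169$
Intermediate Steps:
$z{\left(X,P \right)} = X^{2}$ ($z{\left(X,P \right)} = X^{2} + 0 = X^{2}$)
$K{\left(A \right)} = 50 + A$ ($K{\left(A \right)} = 5^{2} \cdot 2 + A = 25 \cdot 2 + A = 50 + A$)
$\left(K{\left(- q{\left(-4 \right)} \right)} - 38\right)^{2} = \left(\left(50 - -1\right) - 38\right)^{2} = \left(\left(50 + 1\right) - 38\right)^{2} = \left(51 - 38\right)^{2} = 13^{2} = 169$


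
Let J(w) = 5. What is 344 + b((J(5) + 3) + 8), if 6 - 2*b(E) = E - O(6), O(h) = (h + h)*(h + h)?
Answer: 411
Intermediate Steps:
O(h) = 4*h**2 (O(h) = (2*h)*(2*h) = 4*h**2)
b(E) = 75 - E/2 (b(E) = 3 - (E - 4*6**2)/2 = 3 - (E - 4*36)/2 = 3 - (E - 1*144)/2 = 3 - (E - 144)/2 = 3 - (-144 + E)/2 = 3 + (72 - E/2) = 75 - E/2)
344 + b((J(5) + 3) + 8) = 344 + (75 - ((5 + 3) + 8)/2) = 344 + (75 - (8 + 8)/2) = 344 + (75 - 1/2*16) = 344 + (75 - 8) = 344 + 67 = 411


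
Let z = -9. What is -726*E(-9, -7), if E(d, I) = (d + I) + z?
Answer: 18150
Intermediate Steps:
E(d, I) = -9 + I + d (E(d, I) = (d + I) - 9 = (I + d) - 9 = -9 + I + d)
-726*E(-9, -7) = -726*(-9 - 7 - 9) = -726*(-25) = 18150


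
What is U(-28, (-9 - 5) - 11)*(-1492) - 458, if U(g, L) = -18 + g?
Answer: 68174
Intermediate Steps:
U(-28, (-9 - 5) - 11)*(-1492) - 458 = (-18 - 28)*(-1492) - 458 = -46*(-1492) - 458 = 68632 - 458 = 68174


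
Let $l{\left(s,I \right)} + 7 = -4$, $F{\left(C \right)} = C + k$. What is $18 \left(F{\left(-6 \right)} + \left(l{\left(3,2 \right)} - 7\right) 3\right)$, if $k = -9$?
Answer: $-1242$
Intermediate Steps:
$F{\left(C \right)} = -9 + C$ ($F{\left(C \right)} = C - 9 = -9 + C$)
$l{\left(s,I \right)} = -11$ ($l{\left(s,I \right)} = -7 - 4 = -11$)
$18 \left(F{\left(-6 \right)} + \left(l{\left(3,2 \right)} - 7\right) 3\right) = 18 \left(\left(-9 - 6\right) + \left(-11 - 7\right) 3\right) = 18 \left(-15 - 54\right) = 18 \left(-69\right) = -1242$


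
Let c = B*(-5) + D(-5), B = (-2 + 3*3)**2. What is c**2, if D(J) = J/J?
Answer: 59536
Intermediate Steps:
D(J) = 1
B = 49 (B = (-2 + 9)**2 = 7**2 = 49)
c = -244 (c = 49*(-5) + 1 = -245 + 1 = -244)
c**2 = (-244)**2 = 59536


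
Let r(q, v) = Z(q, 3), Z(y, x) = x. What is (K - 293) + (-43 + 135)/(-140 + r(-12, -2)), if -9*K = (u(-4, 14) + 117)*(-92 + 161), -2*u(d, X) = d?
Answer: -495668/411 ≈ -1206.0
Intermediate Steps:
r(q, v) = 3
u(d, X) = -d/2
K = -2737/3 (K = -(-½*(-4) + 117)*(-92 + 161)/9 = -(2 + 117)*69/9 = -119*69/9 = -⅑*8211 = -2737/3 ≈ -912.33)
(K - 293) + (-43 + 135)/(-140 + r(-12, -2)) = (-2737/3 - 293) + (-43 + 135)/(-140 + 3) = -3616/3 + 92/(-137) = -3616/3 + 92*(-1/137) = -3616/3 - 92/137 = -495668/411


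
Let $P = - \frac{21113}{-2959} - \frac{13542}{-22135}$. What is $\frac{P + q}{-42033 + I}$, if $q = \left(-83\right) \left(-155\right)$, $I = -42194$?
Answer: $- \frac{843132294258}{5516654984555} \approx -0.15283$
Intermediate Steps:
$P = \frac{507407033}{65497465}$ ($P = \left(-21113\right) \left(- \frac{1}{2959}\right) - - \frac{13542}{22135} = \frac{21113}{2959} + \frac{13542}{22135} = \frac{507407033}{65497465} \approx 7.747$)
$q = 12865$
$\frac{P + q}{-42033 + I} = \frac{\frac{507407033}{65497465} + 12865}{-42033 - 42194} = \frac{843132294258}{65497465 \left(-84227\right)} = \frac{843132294258}{65497465} \left(- \frac{1}{84227}\right) = - \frac{843132294258}{5516654984555}$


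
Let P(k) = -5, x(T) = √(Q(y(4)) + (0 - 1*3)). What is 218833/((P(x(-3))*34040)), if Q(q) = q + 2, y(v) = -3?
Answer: -218833/170200 ≈ -1.2857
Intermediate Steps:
Q(q) = 2 + q
x(T) = 2*I (x(T) = √((2 - 3) + (0 - 1*3)) = √(-1 + (0 - 3)) = √(-1 - 3) = √(-4) = 2*I)
218833/((P(x(-3))*34040)) = 218833/((-5*34040)) = 218833/(-170200) = 218833*(-1/170200) = -218833/170200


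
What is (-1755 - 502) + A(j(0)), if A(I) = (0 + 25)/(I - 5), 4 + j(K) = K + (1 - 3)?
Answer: -24852/11 ≈ -2259.3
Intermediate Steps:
j(K) = -6 + K (j(K) = -4 + (K + (1 - 3)) = -4 + (K - 2) = -4 + (-2 + K) = -6 + K)
A(I) = 25/(-5 + I)
(-1755 - 502) + A(j(0)) = (-1755 - 502) + 25/(-5 + (-6 + 0)) = -2257 + 25/(-5 - 6) = -2257 + 25/(-11) = -2257 + 25*(-1/11) = -2257 - 25/11 = -24852/11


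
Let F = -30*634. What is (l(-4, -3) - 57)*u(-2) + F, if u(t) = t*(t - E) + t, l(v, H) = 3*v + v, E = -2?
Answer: -18874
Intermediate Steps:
l(v, H) = 4*v
F = -19020
u(t) = t + t*(2 + t) (u(t) = t*(t - 1*(-2)) + t = t*(t + 2) + t = t*(2 + t) + t = t + t*(2 + t))
(l(-4, -3) - 57)*u(-2) + F = (4*(-4) - 57)*(-2*(3 - 2)) - 19020 = (-16 - 57)*(-2*1) - 19020 = -73*(-2) - 19020 = 146 - 19020 = -18874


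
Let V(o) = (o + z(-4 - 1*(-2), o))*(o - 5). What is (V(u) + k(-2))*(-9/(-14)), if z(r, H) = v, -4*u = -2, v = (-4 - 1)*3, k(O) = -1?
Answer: 2313/56 ≈ 41.304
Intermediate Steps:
v = -15 (v = -5*3 = -15)
u = ½ (u = -¼*(-2) = ½ ≈ 0.50000)
z(r, H) = -15
V(o) = (-15 + o)*(-5 + o) (V(o) = (o - 15)*(o - 5) = (-15 + o)*(-5 + o))
(V(u) + k(-2))*(-9/(-14)) = ((75 + (½)² - 20*½) - 1)*(-9/(-14)) = ((75 + ¼ - 10) - 1)*(-9*(-1/14)) = (261/4 - 1)*(9/14) = (257/4)*(9/14) = 2313/56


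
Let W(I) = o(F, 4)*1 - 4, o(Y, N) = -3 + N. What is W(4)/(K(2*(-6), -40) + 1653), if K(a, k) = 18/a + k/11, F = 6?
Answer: -66/36253 ≈ -0.0018205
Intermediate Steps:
K(a, k) = 18/a + k/11 (K(a, k) = 18/a + k*(1/11) = 18/a + k/11)
W(I) = -3 (W(I) = (-3 + 4)*1 - 4 = 1*1 - 4 = 1 - 4 = -3)
W(4)/(K(2*(-6), -40) + 1653) = -3/((18/((2*(-6))) + (1/11)*(-40)) + 1653) = -3/((18/(-12) - 40/11) + 1653) = -3/((18*(-1/12) - 40/11) + 1653) = -3/((-3/2 - 40/11) + 1653) = -3/(-113/22 + 1653) = -3/(36253/22) = (22/36253)*(-3) = -66/36253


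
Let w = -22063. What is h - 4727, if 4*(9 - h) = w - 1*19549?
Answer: 5685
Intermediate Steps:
h = 10412 (h = 9 - (-22063 - 1*19549)/4 = 9 - (-22063 - 19549)/4 = 9 - ¼*(-41612) = 9 + 10403 = 10412)
h - 4727 = 10412 - 4727 = 5685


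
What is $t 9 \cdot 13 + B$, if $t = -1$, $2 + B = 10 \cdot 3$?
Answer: $-89$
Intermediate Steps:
$B = 28$ ($B = -2 + 10 \cdot 3 = -2 + 30 = 28$)
$t 9 \cdot 13 + B = \left(-1\right) 9 \cdot 13 + 28 = \left(-9\right) 13 + 28 = -117 + 28 = -89$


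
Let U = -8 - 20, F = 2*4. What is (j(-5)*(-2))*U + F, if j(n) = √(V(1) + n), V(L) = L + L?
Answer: 8 + 56*I*√3 ≈ 8.0 + 96.995*I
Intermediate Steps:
F = 8
V(L) = 2*L
j(n) = √(2 + n) (j(n) = √(2*1 + n) = √(2 + n))
U = -28
(j(-5)*(-2))*U + F = (√(2 - 5)*(-2))*(-28) + 8 = (√(-3)*(-2))*(-28) + 8 = ((I*√3)*(-2))*(-28) + 8 = -2*I*√3*(-28) + 8 = 56*I*√3 + 8 = 8 + 56*I*√3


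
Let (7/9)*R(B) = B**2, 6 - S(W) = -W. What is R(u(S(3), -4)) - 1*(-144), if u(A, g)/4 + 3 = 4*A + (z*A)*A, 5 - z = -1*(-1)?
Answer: 2621952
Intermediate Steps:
z = 4 (z = 5 - (-1)*(-1) = 5 - 1*1 = 5 - 1 = 4)
S(W) = 6 + W (S(W) = 6 - (-1)*W = 6 + W)
u(A, g) = -12 + 16*A + 16*A**2 (u(A, g) = -12 + 4*(4*A + (4*A)*A) = -12 + 4*(4*A + 4*A**2) = -12 + (16*A + 16*A**2) = -12 + 16*A + 16*A**2)
R(B) = 9*B**2/7
R(u(S(3), -4)) - 1*(-144) = 9*(-12 + 16*(6 + 3) + 16*(6 + 3)**2)**2/7 - 1*(-144) = 9*(-12 + 16*9 + 16*9**2)**2/7 + 144 = 9*(-12 + 144 + 16*81)**2/7 + 144 = 9*(-12 + 144 + 1296)**2/7 + 144 = (9/7)*1428**2 + 144 = (9/7)*2039184 + 144 = 2621808 + 144 = 2621952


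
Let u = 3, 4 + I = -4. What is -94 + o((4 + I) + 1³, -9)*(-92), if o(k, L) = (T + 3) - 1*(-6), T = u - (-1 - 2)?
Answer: -1474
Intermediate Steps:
I = -8 (I = -4 - 4 = -8)
T = 6 (T = 3 - (-1 - 2) = 3 - 1*(-3) = 3 + 3 = 6)
o(k, L) = 15 (o(k, L) = (6 + 3) - 1*(-6) = 9 + 6 = 15)
-94 + o((4 + I) + 1³, -9)*(-92) = -94 + 15*(-92) = -94 - 1380 = -1474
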